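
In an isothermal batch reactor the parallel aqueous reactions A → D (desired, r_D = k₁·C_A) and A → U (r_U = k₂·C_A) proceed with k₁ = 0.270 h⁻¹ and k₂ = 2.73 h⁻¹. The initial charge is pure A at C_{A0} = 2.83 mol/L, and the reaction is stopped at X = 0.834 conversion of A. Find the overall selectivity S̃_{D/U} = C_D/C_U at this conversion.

0.0989

C_A = C_{A0}(1−X) = 0.4698 mol/L.
Both paths are first order in A, so the instantaneous fraction to D is constant: dC_D/d(−C_A) = k₁/(k₁+k₂) = 0.09000.
C_D = 0.09000·(C_{A0}−C_A) = 0.09000×2.360 = 0.212 mol/L.
C_U = (C_{A0}−C_A)−C_D = 2.148 mol/L; S̃_{D/U} = 0.2124/2.148 = 0.0989.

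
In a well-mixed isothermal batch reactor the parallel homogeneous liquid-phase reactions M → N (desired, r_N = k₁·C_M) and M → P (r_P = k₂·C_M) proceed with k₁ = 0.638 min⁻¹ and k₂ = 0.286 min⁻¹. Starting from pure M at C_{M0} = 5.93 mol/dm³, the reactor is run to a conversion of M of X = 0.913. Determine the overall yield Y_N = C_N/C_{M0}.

0.630

C_M = C_{M0}(1−X) = 0.5159 mol/dm³.
Both paths are first order in M, so the instantaneous fraction to N is constant: dC_N/d(−C_M) = k₁/(k₁+k₂) = 0.6905.
C_N = 0.6905·(C_{M0}−C_M) = 0.6905×5.414 = 3.74 mol/dm³.
Y_N = C_N/C_{M0} = 3.738/5.93 = 0.630.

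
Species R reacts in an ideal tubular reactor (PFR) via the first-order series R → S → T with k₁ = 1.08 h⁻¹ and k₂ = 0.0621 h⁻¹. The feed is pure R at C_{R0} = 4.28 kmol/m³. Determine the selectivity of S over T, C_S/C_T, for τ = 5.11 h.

Solving the coupled first-order balances gives C_S(τ) = [k₁/(k₂−k₁)]·C_{R0}·(e^(−k₁τ) − e^(−k₂τ)).
e^(−k₁τ) = e^(−1.08×5.11) = e^(−5.519) = 0.004011; e^(−k₂τ) = e^(−0.3173) = 0.7281.
C_S = 1.08×4.28/(0.0621−1.08) × (0.004011−0.7281) = (-4.541)×(-0.7241) = 3.288 kmol/m³.
C_R = C_{R0}e^(−k₁τ) = 0.01717 kmol/m³, so C_T = C_{R0}−C_R−C_S = 0.9747 kmol/m³; C_S/C_T = 3.37.

3.37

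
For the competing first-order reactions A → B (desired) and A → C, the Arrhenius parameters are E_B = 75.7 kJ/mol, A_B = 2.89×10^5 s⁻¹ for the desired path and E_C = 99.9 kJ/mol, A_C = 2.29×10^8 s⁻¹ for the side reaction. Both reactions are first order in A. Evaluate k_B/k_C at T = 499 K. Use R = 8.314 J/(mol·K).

0.431

Since both paths have the same order in A, the concentration cancels and S_{B/C} = k_B/k_C = (A_B/A_C)·exp[(E_C−E_B)/(RT)].
(E_C−E_B)/(RT) = (99.9−75.7)×10³/(8.314×499) = 24200/4149 = 5.833.
k_B/k_C = (2.89×10^5/2.29×10^8)·exp(5.833) = 0.001262 × 341.4 = 0.431.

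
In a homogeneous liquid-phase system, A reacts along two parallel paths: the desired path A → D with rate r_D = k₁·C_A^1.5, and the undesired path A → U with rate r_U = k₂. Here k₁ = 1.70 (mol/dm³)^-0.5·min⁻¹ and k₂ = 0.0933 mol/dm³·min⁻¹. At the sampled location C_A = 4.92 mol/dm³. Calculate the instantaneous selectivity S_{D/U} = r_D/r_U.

S_{D/U} = r_D/r_U = (k₁·C_A^1.5)/(k₂) = (k₁/k₂)·C_A^1.5.
= (1.70×4.920^1.5) / (0.0933) = 18.55/0.09330 = 199.

199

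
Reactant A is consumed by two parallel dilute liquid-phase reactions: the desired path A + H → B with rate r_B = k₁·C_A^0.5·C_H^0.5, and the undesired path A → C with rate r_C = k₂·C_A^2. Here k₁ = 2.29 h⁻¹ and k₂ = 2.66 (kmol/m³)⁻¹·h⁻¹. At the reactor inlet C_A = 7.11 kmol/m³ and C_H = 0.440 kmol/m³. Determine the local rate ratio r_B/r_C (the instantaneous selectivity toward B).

0.0301

S_{B/C} = r_B/r_C = (k₁·C_A^0.5·C_H^0.5)/(k₂·C_A^2) = (k₁/k₂)·C_A^-1.5·C_H^0.5.
= (2.29×7.110^0.5×0.4400^0.5) / (2.66×7.110^2) = 4.050/134.5 = 0.0301.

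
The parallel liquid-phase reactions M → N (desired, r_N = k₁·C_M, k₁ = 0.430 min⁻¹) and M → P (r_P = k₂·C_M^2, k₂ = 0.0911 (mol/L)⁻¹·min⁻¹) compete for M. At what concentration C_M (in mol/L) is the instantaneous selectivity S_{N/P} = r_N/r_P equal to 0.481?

9.81 mol/L

S_{N/P} = (k₁/k₂)·C_M⁻¹ ⇒ C_M = (S·k₂/k₁)^(-1).
= (0.481×0.0911/0.430)^(-1) = (0.1019)^(-1) = 9.81 mol/L.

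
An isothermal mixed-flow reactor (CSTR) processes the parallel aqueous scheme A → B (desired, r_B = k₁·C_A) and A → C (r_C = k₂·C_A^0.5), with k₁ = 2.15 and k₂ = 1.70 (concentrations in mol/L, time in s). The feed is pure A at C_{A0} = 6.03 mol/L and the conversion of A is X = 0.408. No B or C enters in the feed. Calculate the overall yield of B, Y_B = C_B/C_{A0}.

0.288

Exit C_A = C_{A0}(1−X) = 6.03×0.592 = 3.570 mol/L.
Rates in a CSTR are evaluated at the outlet concentration: r_B = 2.15×3.570 = 7.675, r_C = 1.70×3.570^0.5 = 3.212.
Fraction of consumed A going to B: r_B/(r_B+r_C) = 0.7050.
C_B = 0.7050·C_{A0}·X = 0.7050×6.03×0.408 = 1.73 mol/L; Y_B = C_B/C_{A0} = 0.288.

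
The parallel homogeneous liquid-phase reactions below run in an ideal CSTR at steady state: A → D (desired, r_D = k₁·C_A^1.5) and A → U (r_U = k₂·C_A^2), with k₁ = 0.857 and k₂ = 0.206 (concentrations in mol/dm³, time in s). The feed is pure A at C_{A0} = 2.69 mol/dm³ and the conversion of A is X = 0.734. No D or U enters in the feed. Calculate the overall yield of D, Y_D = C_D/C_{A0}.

Exit C_A = C_{A0}(1−X) = 2.69×0.266 = 0.7155 mol/dm³.
Rates in a CSTR are evaluated at the outlet concentration: r_D = 0.857×0.7155^1.5 = 0.5187, r_U = 0.206×0.7155^2 = 0.1055.
Fraction of consumed A going to D: r_D/(r_D+r_U) = 0.8310.
C_D = 0.8310·C_{A0}·X = 0.8310×2.69×0.734 = 1.64 mol/dm³; Y_D = C_D/C_{A0} = 0.610.

0.610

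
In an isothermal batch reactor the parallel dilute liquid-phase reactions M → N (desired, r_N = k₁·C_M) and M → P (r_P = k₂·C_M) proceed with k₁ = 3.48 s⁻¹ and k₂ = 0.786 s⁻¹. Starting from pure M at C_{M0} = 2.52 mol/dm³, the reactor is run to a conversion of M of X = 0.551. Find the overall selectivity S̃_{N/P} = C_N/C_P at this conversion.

4.43

C_M = C_{M0}(1−X) = 1.131 mol/dm³.
Both paths are first order in M, so the instantaneous fraction to N is constant: dC_N/d(−C_M) = k₁/(k₁+k₂) = 0.8158.
C_N = 0.8158·(C_{M0}−C_M) = 0.8158×1.389 = 1.13 mol/dm³.
C_P = (C_{M0}−C_M)−C_N = 0.2558 mol/dm³; S̃_{N/P} = 1.133/0.2558 = 4.43.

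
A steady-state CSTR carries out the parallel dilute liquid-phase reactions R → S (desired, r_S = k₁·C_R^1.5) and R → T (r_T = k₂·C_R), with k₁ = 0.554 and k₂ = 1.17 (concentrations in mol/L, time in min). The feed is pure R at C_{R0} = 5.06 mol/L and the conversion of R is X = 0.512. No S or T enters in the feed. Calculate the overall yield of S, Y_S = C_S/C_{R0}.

0.218

Exit C_R = C_{R0}(1−X) = 5.06×0.488 = 2.469 mol/L.
A CSTR operates uniformly at the exit composition, giving r_S = 2.150 and r_T = 2.889 (each k·C_R^n at C_R = 2.469).
Fraction of consumed R going to S: r_S/(r_S+r_T) = 0.4266.
C_S = 0.4266·C_{R0}·X = 0.4266×5.06×0.512 = 1.11 mol/L; Y_S = C_S/C_{R0} = 0.218.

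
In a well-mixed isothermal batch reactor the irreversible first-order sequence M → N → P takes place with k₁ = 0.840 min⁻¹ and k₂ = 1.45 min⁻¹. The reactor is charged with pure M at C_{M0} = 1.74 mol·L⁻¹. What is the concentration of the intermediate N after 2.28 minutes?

For first-order series with pure M initially, C_N(t) = k₁C_{M0}/(k₂−k₁)·(e^(−k₁t) − e^(−k₂t)).
e^(−k₁t) = e^(−0.840×2.28) = e^(−1.915) = 0.1473; e^(−k₂t) = e^(−3.306) = 0.03666.
C_N = 0.840×1.74/(1.45−0.840) × (0.1473−0.03666) = 2.396×0.1106 = 0.2651 mol·L⁻¹.

0.265 mol·L⁻¹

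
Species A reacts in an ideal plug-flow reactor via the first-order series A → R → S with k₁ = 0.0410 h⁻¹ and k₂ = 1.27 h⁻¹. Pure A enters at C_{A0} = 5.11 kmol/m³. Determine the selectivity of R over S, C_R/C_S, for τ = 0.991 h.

1.31

The intermediate concentration in a first-order A→B→C sequence is C_R = k₁C_{A0}(e^(−k₁τ) − e^(−k₂τ))/(k₂−k₁).
e^(−k₁τ) = e^(−0.0410×0.991) = e^(−0.04063) = 0.9602; e^(−k₂τ) = e^(−1.259) = 0.2841.
C_R = 0.0410×5.11/(1.27−0.0410) × (0.9602−0.2841) = 0.1705×0.6761 = 0.1153 kmol/m³.
C_A = C_{A0}e^(−k₁τ) = 4.907 kmol/m³, so C_S = C_{A0}−C_A−C_R = 0.08820 kmol/m³; C_R/C_S = 1.31.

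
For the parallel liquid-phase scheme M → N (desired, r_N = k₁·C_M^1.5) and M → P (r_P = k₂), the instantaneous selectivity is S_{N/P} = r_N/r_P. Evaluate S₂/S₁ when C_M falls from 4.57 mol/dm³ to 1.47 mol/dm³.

0.182

S_{N/P} = (k₁/k₂)·C_M^1.5, so S₂/S₁ = (C_{M,2}/C_{M,1})^1.5.
= (1.47/4.57)^1.5 = (0.3217)^1.5 = 0.182.
Selectivity toward N falls as C_M falls — high-concentration operation is favoured.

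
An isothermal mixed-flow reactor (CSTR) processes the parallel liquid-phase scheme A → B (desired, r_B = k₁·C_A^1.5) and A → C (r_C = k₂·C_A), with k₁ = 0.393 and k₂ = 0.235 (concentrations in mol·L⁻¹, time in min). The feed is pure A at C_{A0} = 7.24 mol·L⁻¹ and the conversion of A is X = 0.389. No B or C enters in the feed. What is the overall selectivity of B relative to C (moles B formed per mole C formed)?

Exit C_A = C_{A0}(1−X) = 7.24×0.611 = 4.424 mol·L⁻¹.
Rates in a CSTR are evaluated at the outlet concentration: r_B = 0.393×4.424^1.5 = 3.656, r_C = 0.235×4.424 = 1.040.
Overall selectivity = C_B/C_C = r_Bτ/(r_Cτ) = r_B/r_C = 3.52.

3.52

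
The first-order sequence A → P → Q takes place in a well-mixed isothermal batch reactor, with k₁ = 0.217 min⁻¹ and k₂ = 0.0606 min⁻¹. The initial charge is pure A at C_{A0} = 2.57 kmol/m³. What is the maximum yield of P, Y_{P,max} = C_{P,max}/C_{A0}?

0.610

For a first-order series the maximum intermediate yield is C_{P,max}/C_{A0} = (k₁/k₂)^[k₂/(k₂−k₁)].
= (0.217/0.0606)^(0.0606/(0.0606−0.217)) = (3.581)^(-0.3875) = 0.6100.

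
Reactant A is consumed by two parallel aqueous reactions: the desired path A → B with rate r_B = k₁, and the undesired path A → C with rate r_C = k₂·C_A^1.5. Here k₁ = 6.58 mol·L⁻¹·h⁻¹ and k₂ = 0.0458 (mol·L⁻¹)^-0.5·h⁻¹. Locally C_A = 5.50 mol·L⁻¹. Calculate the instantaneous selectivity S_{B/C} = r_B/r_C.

S_{B/C} = r_B/r_C = (k₁)/(k₂·C_A^1.5) = (k₁/k₂)·C_A^-1.5.
= (6.58) / (0.0458×5.500^1.5) = 6.580/0.5908 = 11.1.

11.1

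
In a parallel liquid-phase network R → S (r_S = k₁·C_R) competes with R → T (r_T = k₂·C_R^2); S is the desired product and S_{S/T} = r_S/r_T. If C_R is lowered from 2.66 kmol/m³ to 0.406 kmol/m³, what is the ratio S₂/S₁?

6.55

S_{S/T} = (k₁/k₂)·C_R⁻¹, so S₂/S₁ = (C_{R,2}/C_{R,1})⁻¹.
= 2.66/0.406 = 6.55.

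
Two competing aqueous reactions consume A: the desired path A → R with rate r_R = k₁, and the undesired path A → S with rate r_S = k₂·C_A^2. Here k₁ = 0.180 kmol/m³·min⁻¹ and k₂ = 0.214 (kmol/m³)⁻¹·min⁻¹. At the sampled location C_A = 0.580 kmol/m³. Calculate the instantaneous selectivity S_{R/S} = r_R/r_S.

2.50

S_{R/S} = r_R/r_S = (k₁)/(k₂·C_A^2) = (k₁/k₂)·C_A^-2.
= (0.180) / (0.214×0.5800^2) = 0.1800/0.07199 = 2.50.
The undesired path is higher order in A, so low C_A (CSTR or dilute feed) favours R.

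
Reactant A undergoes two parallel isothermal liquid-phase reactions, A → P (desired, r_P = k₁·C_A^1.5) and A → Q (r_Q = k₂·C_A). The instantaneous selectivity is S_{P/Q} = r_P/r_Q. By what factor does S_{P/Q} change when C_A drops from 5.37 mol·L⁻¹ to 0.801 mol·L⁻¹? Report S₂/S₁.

S_{P/Q} = (k₁/k₂)·C_A^0.5, so S₂/S₁ = (C_{A,2}/C_{A,1})^0.5.
= (0.801/5.37)^0.5 = (0.1492)^0.5 = 0.386.
Selectivity toward P falls as C_A falls — high-concentration operation is favoured.

0.386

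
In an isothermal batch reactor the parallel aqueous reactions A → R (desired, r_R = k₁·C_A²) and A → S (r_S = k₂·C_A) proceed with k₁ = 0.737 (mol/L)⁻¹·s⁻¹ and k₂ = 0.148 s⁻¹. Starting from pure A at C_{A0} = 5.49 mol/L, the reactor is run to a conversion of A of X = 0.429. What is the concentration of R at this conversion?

C_A = C_{A0}(1−X) = 3.135 mol/L.
Along a PFR/batch, dC_S/dC_A = −r_S/(r_R+r_S) = −k₂/(k₂+k₁·C_A).
Integrating from C_{A0} to C_A: C_S = (0.148/0.737)·ln[(0.148+0.737·5.49)/(0.148+0.737·3.13)] = 0.2008·ln(4.194/2.458) = 0.1073 mol/L.
Then C_R = (C_{A0}−C_A) − C_S = 2.355 − 0.1073 = 2.248 mol/L.

2.25 mol/L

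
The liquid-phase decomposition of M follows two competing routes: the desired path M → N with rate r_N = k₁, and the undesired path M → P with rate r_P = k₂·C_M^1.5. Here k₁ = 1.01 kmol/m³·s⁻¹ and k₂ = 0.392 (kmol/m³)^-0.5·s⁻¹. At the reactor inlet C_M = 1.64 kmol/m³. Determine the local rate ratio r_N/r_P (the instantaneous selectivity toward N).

1.23

S_{N/P} = r_N/r_P = (k₁)/(k₂·C_M^1.5) = (k₁/k₂)·C_M^-1.5.
= (1.01) / (0.392×1.640^1.5) = 1.010/0.8233 = 1.23.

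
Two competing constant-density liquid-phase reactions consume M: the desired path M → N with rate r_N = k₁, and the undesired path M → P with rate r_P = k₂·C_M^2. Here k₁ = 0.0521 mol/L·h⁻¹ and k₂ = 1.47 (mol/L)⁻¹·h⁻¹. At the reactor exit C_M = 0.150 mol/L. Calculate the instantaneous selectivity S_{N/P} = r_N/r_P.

1.58

S_{N/P} = r_N/r_P = (k₁)/(k₂·C_M^2) = (k₁/k₂)·C_M^-2.
= (0.0521) / (1.47×0.1500^2) = 0.05210/0.03308 = 1.58.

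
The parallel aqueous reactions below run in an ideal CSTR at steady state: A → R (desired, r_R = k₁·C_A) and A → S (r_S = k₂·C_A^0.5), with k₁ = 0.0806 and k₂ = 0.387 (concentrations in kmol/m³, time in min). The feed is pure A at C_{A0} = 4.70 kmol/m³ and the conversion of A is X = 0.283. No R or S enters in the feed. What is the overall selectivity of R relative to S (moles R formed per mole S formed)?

0.382

Exit C_A = C_{A0}(1−X) = 4.70×0.717 = 3.370 kmol/m³.
Rates in a CSTR are evaluated at the outlet concentration: r_R = 0.0806×3.370 = 0.2716, r_S = 0.387×3.370^0.5 = 0.7104.
Overall selectivity = C_R/C_S = r_Rτ/(r_Sτ) = r_R/r_S = 0.382.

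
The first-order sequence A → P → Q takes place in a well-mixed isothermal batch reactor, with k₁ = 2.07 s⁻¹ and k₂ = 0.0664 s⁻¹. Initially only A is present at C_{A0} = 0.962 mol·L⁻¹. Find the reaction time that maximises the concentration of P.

1.72 s

Setting dC_P/dt = 0 gives t_opt = ln(k₂/k₁)/(k₂−k₁).
= ln(0.0664/2.07)/(0.0664−2.07) = ln(0.03208)/-2.004 = -3.440/-2.004 = 1.72 s.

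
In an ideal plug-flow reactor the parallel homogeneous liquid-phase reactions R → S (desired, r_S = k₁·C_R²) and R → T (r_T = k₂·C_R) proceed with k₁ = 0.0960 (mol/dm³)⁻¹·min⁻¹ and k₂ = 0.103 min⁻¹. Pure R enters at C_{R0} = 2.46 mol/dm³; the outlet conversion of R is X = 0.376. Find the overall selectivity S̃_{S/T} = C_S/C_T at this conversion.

C_R = C_{R0}(1−X) = 1.535 mol/dm³.
Along a PFR/batch, dC_T/dC_R = −r_T/(r_S+r_T) = −k₂/(k₂+k₁·C_R).
Integrating from C_{R0} to C_R: C_T = (0.103/0.0960)·ln[(0.103+0.0960·2.46)/(0.103+0.0960·1.54)] = 1.073·ln(0.3392/0.2504) = 0.3257 mol/dm³.
Then C_S = (C_{R0}−C_R) − C_T = 0.9250 − 0.3257 = 0.5993 mol/dm³.
S̃_{S/T} = C_S/C_T = 0.5993/0.3257 = 1.84.

1.84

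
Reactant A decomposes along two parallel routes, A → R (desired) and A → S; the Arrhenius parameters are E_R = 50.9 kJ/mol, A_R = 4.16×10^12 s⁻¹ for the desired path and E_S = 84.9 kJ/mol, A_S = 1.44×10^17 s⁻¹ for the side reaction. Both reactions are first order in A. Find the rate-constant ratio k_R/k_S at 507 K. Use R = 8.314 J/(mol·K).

Since both paths have the same order in A, the concentration cancels and S_{R/S} = k_R/k_S = (A_R/A_S)·exp[(E_S−E_R)/(RT)].
(E_S−E_R)/(RT) = (84.9−50.9)×10³/(8.314×507) = 34000/4215 = 8.066.
k_R/k_S = (4.16×10^12/1.44×10^17)·exp(8.066) = 2.889×10^-5 × 3184 = 0.0920.

0.0920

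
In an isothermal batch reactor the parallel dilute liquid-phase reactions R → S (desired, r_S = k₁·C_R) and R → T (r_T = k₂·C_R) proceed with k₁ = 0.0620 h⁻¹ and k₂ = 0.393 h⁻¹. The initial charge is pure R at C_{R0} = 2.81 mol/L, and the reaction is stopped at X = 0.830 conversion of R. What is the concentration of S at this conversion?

C_R = C_{R0}(1−X) = 0.4777 mol/L.
Both paths are first order in R, so the instantaneous fraction to S is constant: dC_S/d(−C_R) = k₁/(k₁+k₂) = 0.1363.
C_S = 0.1363·(C_{R0}−C_R) = 0.1363×2.332 = 0.318 mol/L.

0.318 mol/L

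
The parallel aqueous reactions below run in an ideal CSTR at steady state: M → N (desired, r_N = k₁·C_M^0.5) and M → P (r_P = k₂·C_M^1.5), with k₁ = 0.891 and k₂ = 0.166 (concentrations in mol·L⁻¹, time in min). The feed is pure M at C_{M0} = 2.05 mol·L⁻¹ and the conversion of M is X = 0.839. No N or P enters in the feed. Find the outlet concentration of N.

1.62 mol·L⁻¹

Exit C_M = C_{M0}(1−X) = 2.05×0.161 = 0.3301 mol·L⁻¹.
Rates in a CSTR are evaluated at the outlet concentration: r_N = 0.891×0.3301^0.5 = 0.5119, r_P = 0.166×0.3301^1.5 = 0.03148.
Fraction of consumed M going to N: r_N/(r_N+r_P) = 0.9421.
C_N = 0.9421·C_{M0}·X = 0.9421×2.05×0.839 = 1.62 mol·L⁻¹.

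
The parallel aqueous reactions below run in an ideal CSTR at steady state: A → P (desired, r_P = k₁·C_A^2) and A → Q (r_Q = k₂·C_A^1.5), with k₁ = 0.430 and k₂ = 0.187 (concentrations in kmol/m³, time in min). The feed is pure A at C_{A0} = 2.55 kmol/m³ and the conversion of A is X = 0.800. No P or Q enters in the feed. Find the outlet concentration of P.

1.27 kmol/m³

Exit C_A = C_{A0}(1−X) = 2.55×0.200 = 0.5100 kmol/m³.
Rates in a CSTR are evaluated at the outlet concentration: r_P = 0.430×0.5100^2 = 0.1118, r_Q = 0.187×0.5100^1.5 = 0.06811.
Fraction of consumed A going to P: r_P/(r_P+r_Q) = 0.6215.
C_P = 0.6215·C_{A0}·X = 0.6215×2.55×0.800 = 1.27 kmol/m³.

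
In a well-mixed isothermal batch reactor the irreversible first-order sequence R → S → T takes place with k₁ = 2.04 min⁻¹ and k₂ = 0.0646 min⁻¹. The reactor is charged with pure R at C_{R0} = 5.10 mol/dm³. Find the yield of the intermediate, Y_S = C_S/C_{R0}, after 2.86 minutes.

0.855

For first-order series with pure R initially, C_S(t) = k₁C_{R0}/(k₂−k₁)·(e^(−k₁t) − e^(−k₂t)).
e^(−k₁t) = e^(−2.04×2.86) = e^(−5.834) = 0.002925; e^(−k₂t) = e^(−0.1848) = 0.8313.
C_S = 2.04×5.10/(0.0646−2.04) × (0.002925−0.8313) = (-5.267)×(-0.8284) = 4.363 mol/dm³.
Y_S = C_S/C_{R0} = 4.363/5.10 = 0.855.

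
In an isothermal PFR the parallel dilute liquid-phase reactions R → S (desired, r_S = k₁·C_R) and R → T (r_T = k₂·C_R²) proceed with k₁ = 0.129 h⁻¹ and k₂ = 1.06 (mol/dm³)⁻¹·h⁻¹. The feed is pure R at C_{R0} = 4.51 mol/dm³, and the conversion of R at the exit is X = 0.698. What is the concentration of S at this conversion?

C_R = C_{R0}(1−X) = 1.362 mol/dm³.
Along a PFR/batch, dC_S/dC_R = −r_S/(r_S+r_T) = −k₁/(k₁+k₂·C_R).
Integrating from C_{R0} to C_R: C_S = (0.129/1.06)·ln[(0.129+1.06·4.51)/(0.129+1.06·1.36)] = 0.1217·ln(4.910/1.573) = 0.1385 mol/dm³.

0.139 mol/dm³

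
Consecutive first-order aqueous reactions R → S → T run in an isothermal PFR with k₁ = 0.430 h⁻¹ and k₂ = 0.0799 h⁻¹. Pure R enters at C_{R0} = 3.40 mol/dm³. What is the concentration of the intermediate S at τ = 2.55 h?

2.01 mol/dm³

For first-order series with pure R initially, C_S(τ) = k₁C_{R0}/(k₂−k₁)·(e^(−k₁τ) − e^(−k₂τ)).
e^(−k₁τ) = e^(−0.430×2.55) = e^(−1.096) = 0.3340; e^(−k₂τ) = e^(−0.2037) = 0.8157.
C_S = 0.430×3.40/(0.0799−0.430) × (0.3340−0.8157) = (-4.176)×(-0.4816) = 2.011 mol/dm³.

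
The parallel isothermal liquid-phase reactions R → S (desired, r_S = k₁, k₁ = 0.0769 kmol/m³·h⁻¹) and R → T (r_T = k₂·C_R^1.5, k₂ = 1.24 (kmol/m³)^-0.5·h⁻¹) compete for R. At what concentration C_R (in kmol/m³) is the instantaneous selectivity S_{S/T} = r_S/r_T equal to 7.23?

0.0419 kmol/m³

S_{S/T} = (k₁/k₂)·C_R^-1.5 ⇒ C_R = (S·k₂/k₁)^(1/(-1.5)).
= (7.23×1.24/0.0769)^(-0.6667) = (116.6)^(-0.6667) = 0.0419 kmol/m³.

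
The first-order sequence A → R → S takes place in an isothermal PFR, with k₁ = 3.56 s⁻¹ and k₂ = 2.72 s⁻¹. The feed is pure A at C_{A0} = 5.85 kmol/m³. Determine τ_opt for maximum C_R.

Setting dC_R/dτ = 0 gives τ_opt = ln(k₂/k₁)/(k₂−k₁).
= ln(2.72/3.56)/(2.72−3.56) = ln(0.7640)/-0.8400 = -0.2691/-0.8400 = 0.320 s.

0.320 s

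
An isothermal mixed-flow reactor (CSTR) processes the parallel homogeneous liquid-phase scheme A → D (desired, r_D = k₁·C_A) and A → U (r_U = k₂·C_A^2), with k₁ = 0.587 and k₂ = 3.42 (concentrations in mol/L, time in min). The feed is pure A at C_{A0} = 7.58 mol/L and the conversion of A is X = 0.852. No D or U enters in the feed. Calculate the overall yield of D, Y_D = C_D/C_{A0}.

Exit C_A = C_{A0}(1−X) = 7.58×0.148 = 1.122 mol/L.
In a CSTR the entire volume is at exit conditions, so r_D = 0.587×1.122 = 0.6585 and r_U = 3.42×1.122^2 = 4.304.
Fraction of consumed A going to D: r_D/(r_D+r_U) = 0.1327.
C_D = 0.1327·C_{A0}·X = 0.1327×7.58×0.852 = 0.857 mol/L; Y_D = C_D/C_{A0} = 0.113.

0.113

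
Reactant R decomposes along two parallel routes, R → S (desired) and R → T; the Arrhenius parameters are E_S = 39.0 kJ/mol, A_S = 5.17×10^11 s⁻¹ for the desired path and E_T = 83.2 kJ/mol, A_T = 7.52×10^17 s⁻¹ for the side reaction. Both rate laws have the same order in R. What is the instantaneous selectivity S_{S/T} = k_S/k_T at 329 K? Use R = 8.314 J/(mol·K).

7.16

Since both paths have the same order in R, the concentration cancels and S_{S/T} = k_S/k_T = (A_S/A_T)·exp[(E_T−E_S)/(RT)].
(E_T−E_S)/(RT) = (83.2−39.0)×10³/(8.314×329) = 44200/2735 = 16.16.
k_S/k_T = (5.17×10^11/7.52×10^17)·exp(16.16) = 6.875×10^-7 × 1.042×10^7 = 7.16.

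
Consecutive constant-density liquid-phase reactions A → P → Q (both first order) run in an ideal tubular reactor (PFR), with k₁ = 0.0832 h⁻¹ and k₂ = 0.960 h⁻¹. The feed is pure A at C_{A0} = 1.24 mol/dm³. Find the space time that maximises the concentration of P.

2.79 h

Setting dC_P/dτ = 0 gives τ_opt = ln(k₂/k₁)/(k₂−k₁).
= ln(0.960/0.0832)/(0.960−0.0832) = ln(11.54)/0.8768 = 2.446/0.8768 = 2.79 h.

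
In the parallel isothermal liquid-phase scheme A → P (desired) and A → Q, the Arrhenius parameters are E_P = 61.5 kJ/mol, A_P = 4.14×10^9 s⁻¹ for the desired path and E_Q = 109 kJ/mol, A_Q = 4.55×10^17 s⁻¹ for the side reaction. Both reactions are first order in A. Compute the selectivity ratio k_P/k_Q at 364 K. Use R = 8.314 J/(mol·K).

0.0596

With equal orders, S_{P/Q} = k_P/k_Q = (A_P/A_Q)·exp[(E_Q−E_P)/(RT)].
(E_Q−E_P)/(RT) = (109−61.5)×10³/(8.314×364) = 47500/3026 = 15.70.
k_P/k_Q = (4.14×10^9/4.55×10^17)·exp(15.70) = 9.099×10^-9 × 6.555×10^6 = 0.0596.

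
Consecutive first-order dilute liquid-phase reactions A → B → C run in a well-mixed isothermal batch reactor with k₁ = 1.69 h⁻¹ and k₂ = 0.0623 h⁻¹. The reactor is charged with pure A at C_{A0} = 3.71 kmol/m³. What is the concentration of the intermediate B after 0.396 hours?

Solving the coupled first-order balances gives C_B(t) = [k₁/(k₂−k₁)]·C_{A0}·(e^(−k₁t) − e^(−k₂t)).
e^(−k₁t) = e^(−1.69×0.396) = e^(−0.6692) = 0.5121; e^(−k₂t) = e^(−0.02467) = 0.9756.
C_B = 1.69×3.71/(0.0623−1.69) × (0.5121−0.9756) = (-3.852)×(-0.4635) = 1.786 kmol/m³.

1.79 kmol/m³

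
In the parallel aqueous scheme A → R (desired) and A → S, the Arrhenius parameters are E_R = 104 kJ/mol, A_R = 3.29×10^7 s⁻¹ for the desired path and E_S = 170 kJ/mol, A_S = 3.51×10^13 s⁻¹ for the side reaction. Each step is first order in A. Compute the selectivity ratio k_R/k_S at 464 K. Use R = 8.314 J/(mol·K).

25.2

Since both paths have the same order in A, the concentration cancels and S_{R/S} = k_R/k_S = (A_R/A_S)·exp[(E_S−E_R)/(RT)].
(E_S−E_R)/(RT) = (170−104)×10³/(8.314×464) = 66000/3858 = 17.11.
k_R/k_S = (3.29×10^7/3.51×10^13)·exp(17.11) = 9.373×10^-7 × 2.693×10^7 = 25.2.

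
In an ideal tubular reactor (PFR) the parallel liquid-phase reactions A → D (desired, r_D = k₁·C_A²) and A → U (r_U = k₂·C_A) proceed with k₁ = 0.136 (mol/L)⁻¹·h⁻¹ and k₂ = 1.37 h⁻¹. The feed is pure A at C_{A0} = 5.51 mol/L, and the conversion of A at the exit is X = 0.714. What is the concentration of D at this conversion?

1.00 mol/L

C_A = C_{A0}(1−X) = 1.576 mol/L.
Along a PFR/batch, dC_U/dC_A = −r_U/(r_D+r_U) = −k₂/(k₂+k₁·C_A).
Integrating from C_{A0} to C_A: C_U = (1.37/0.136)·ln[(1.37+0.136·5.51)/(1.37+0.136·1.58)] = 10.07·ln(2.119/1.584) = 2.931 mol/L.
Then C_D = (C_{A0}−C_A) − C_U = 3.934 − 2.931 = 1.003 mol/L.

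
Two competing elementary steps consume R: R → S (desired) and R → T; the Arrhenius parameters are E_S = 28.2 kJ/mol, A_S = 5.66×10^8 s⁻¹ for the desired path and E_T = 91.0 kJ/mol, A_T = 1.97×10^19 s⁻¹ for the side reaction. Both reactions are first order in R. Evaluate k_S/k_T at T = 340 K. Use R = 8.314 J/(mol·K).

0.128

Since both paths have the same order in R, the concentration cancels and S_{S/T} = k_S/k_T = (A_S/A_T)·exp[(E_T−E_S)/(RT)].
(E_T−E_S)/(RT) = (91.0−28.2)×10³/(8.314×340) = 62800/2827 = 22.22.
k_S/k_T = (5.66×10^8/1.97×10^19)·exp(22.22) = 2.873×10^-11 × 4.450×10^9 = 0.128.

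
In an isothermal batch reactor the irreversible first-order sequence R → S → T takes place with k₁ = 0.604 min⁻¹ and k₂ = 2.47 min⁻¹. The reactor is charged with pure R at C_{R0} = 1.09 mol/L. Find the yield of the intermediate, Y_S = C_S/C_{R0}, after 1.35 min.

0.132

Solving the coupled first-order balances gives C_S(t) = [k₁/(k₂−k₁)]·C_{R0}·(e^(−k₁t) − e^(−k₂t)).
e^(−k₁t) = e^(−0.604×1.35) = e^(−0.8154) = 0.4425; e^(−k₂t) = e^(−3.335) = 0.03563.
C_S = 0.604×1.09/(2.47−0.604) × (0.4425−0.03563) = 0.3528×0.4068 = 0.1435 mol/L.
Y_S = C_S/C_{R0} = 0.1435/1.09 = 0.132.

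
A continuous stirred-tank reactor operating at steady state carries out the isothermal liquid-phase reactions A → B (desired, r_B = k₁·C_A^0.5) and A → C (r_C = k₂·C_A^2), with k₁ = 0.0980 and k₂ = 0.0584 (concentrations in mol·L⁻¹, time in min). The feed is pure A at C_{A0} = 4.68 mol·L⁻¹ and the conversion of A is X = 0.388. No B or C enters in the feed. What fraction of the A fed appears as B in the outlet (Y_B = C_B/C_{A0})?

Exit C_A = C_{A0}(1−X) = 4.68×0.612 = 2.864 mol·L⁻¹.
A CSTR operates uniformly at the exit composition, giving r_B = 0.1659 and r_C = 0.4791 (each k·C_A^n at C_A = 2.864).
Fraction of consumed A going to B: r_B/(r_B+r_C) = 0.2572.
C_B = 0.2572·C_{A0}·X = 0.2572×4.68×0.388 = 0.467 mol·L⁻¹; Y_B = C_B/C_{A0} = 0.0998.

0.0998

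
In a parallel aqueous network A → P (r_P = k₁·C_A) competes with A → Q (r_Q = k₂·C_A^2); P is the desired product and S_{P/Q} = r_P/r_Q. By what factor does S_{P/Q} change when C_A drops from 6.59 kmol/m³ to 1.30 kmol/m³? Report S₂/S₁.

5.07

S_{P/Q} = (k₁/k₂)·C_A⁻¹, so S₂/S₁ = (C_{A,2}/C_{A,1})⁻¹.
= 6.59/1.30 = 5.07.
Selectivity toward P rises as C_A falls — low-concentration operation is favoured.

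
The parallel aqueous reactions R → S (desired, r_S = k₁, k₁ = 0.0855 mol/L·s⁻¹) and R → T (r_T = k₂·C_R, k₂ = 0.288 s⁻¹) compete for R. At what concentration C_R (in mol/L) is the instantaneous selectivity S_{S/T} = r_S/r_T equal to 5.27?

S_{S/T} = (k₁/k₂)·C_R⁻¹ ⇒ C_R = (S·k₂/k₁)^(-1).
= (5.27×0.288/0.0855)^(-1) = (17.75)^(-1) = 0.0563 mol/L.

0.0563 mol/L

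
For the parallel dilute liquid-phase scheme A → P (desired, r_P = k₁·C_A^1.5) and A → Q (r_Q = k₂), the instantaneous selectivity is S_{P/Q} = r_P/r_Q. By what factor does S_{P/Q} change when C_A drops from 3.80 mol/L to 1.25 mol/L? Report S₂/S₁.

0.189

S_{P/Q} = (k₁/k₂)·C_A^1.5, so S₂/S₁ = (C_{A,2}/C_{A,1})^1.5.
= (1.25/3.80)^1.5 = (0.3289)^1.5 = 0.189.
Selectivity toward P falls as C_A falls — high-concentration operation is favoured.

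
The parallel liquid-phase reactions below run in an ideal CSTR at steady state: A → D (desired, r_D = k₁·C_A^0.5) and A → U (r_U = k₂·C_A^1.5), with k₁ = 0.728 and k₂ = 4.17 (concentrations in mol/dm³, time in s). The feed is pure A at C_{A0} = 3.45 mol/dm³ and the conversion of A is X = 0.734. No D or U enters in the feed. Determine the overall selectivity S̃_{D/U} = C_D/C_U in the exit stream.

Exit C_A = C_{A0}(1−X) = 3.45×0.266 = 0.9177 mol/dm³.
Rates in a CSTR are evaluated at the outlet concentration: r_D = 0.728×0.9177^0.5 = 0.6974, r_U = 4.17×0.9177^1.5 = 3.666.
Overall selectivity = C_D/C_U = r_Dτ/(r_Uτ) = r_D/r_U = 0.190.

0.190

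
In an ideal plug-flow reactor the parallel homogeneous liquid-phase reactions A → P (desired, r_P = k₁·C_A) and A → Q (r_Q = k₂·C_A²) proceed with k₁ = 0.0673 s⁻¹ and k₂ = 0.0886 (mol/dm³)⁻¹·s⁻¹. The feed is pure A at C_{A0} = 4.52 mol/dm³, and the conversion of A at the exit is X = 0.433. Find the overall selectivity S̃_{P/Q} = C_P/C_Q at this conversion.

C_A = C_{A0}(1−X) = 2.563 mol/dm³.
Along a PFR/batch, dC_P/dC_A = −r_P/(r_P+r_Q) = −k₁/(k₁+k₂·C_A).
Integrating from C_{A0} to C_A: C_P = (0.0673/0.0886)·ln[(0.0673+0.0886·4.52)/(0.0673+0.0886·2.56)] = 0.7596·ln(0.4678/0.2944) = 0.3518 mol/dm³.
C_Q = (C_{A0}−C_A)−C_P = 1.605 mol/dm³; S̃_{P/Q} = 0.3518/1.605 = 0.219.

0.219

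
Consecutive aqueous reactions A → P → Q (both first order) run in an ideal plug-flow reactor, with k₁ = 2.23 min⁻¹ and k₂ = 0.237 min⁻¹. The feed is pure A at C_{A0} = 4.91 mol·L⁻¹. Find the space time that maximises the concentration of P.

The intermediate peaks when r₁ = r₂, i.e. k₁e^(−k₁τ) = k₂e^(−k₂τ), giving τ_opt = ln(k₂/k₁)/(k₂−k₁).
= ln(0.237/2.23)/(0.237−2.23) = ln(0.1063)/-1.993 = -2.242/-1.993 = 1.12 min.

1.12 min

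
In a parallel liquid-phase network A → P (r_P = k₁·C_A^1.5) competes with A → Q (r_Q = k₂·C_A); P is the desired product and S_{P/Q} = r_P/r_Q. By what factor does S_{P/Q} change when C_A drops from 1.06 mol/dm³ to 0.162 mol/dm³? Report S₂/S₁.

S_{P/Q} = (k₁/k₂)·C_A^0.5, so S₂/S₁ = (C_{A,2}/C_{A,1})^0.5.
= (0.162/1.06)^0.5 = (0.1528)^0.5 = 0.391.

0.391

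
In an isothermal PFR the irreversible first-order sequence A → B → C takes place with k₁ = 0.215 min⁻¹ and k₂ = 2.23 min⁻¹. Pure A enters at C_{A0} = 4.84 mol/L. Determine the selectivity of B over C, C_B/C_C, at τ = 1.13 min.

0.534

For first-order series with pure A initially, C_B(τ) = k₁C_{A0}/(k₂−k₁)·(e^(−k₁τ) − e^(−k₂τ)).
e^(−k₁τ) = e^(−0.215×1.13) = e^(−0.2429) = 0.7843; e^(−k₂τ) = e^(−2.520) = 0.08047.
C_B = 0.215×4.84/(2.23−0.215) × (0.7843−0.08047) = 0.5164×0.7038 = 0.3635 mol/L.
C_A = C_{A0}e^(−k₁τ) = 3.796 mol/L, so C_C = C_{A0}−C_A−C_B = 0.6805 mol/L; C_B/C_C = 0.534.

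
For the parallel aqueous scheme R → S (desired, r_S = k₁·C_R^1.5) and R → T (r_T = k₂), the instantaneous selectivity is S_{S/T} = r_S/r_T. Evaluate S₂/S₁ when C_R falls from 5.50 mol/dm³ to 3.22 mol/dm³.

S_{S/T} = (k₁/k₂)·C_R^1.5, so S₂/S₁ = (C_{R,2}/C_{R,1})^1.5.
= (3.22/5.50)^1.5 = (0.5855)^1.5 = 0.448.

0.448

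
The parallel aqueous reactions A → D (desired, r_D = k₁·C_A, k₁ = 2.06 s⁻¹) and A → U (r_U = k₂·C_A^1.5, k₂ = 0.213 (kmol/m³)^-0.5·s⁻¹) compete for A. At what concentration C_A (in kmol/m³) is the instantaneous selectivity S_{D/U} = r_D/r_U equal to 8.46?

S_{D/U} = (k₁/k₂)·C_A^-0.5 ⇒ C_A = (S·k₂/k₁)^(-2).
= (8.46×0.213/2.06)^(-2) = (0.8747)^(-2) = 1.31 kmol/m³.

1.31 kmol/m³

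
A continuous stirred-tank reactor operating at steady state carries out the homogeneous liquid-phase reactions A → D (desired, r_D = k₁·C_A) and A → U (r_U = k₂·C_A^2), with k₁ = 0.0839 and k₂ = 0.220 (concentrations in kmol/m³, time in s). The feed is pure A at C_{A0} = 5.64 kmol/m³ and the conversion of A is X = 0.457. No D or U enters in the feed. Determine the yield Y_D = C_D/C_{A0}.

0.0506

Exit C_A = C_{A0}(1−X) = 5.64×0.543 = 3.063 kmol/m³.
In a CSTR the entire volume is at exit conditions, so r_D = 0.0839×3.063 = 0.2569 and r_U = 0.220×3.063^2 = 2.063.
Fraction of consumed A going to D: r_D/(r_D+r_U) = 0.1107.
C_D = 0.1107·C_{A0}·X = 0.1107×5.64×0.457 = 0.285 kmol/m³; Y_D = C_D/C_{A0} = 0.0506.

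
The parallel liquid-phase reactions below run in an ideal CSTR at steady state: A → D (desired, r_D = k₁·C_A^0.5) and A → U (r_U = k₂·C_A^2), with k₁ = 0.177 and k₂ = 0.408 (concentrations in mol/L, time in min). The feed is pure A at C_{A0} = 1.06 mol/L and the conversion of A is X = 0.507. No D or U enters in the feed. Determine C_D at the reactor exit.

0.287 mol/L

Exit C_A = C_{A0}(1−X) = 1.06×0.493 = 0.5226 mol/L.
Rates in a CSTR are evaluated at the outlet concentration: r_D = 0.177×0.5226^0.5 = 0.1280, r_U = 0.408×0.5226^2 = 0.1114.
Fraction of consumed A going to D: r_D/(r_D+r_U) = 0.5345.
C_D = 0.5345·C_{A0}·X = 0.5345×1.06×0.507 = 0.287 mol/L.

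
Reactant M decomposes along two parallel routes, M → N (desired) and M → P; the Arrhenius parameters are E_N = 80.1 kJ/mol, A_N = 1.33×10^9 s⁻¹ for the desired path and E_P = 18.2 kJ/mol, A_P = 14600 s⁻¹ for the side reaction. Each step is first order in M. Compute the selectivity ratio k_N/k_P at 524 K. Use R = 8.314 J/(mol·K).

With equal orders, S_{N/P} = k_N/k_P = (A_N/A_P)·exp[(E_P−E_N)/(RT)].
(E_P−E_N)/(RT) = (18.2−80.1)×10³/(8.314×524) = -61900/4357 = -14.21.
k_N/k_P = (1.33×10^9/14600)·exp(-14.21) = 91096 × 6.750×10^-7 = 0.0615.

0.0615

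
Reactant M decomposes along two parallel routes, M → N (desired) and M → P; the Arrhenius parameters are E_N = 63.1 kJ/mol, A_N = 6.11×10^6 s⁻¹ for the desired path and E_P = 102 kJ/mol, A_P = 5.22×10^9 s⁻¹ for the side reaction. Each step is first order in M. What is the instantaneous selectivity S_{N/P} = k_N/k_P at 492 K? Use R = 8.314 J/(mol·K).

15.8

Since both paths have the same order in M, the concentration cancels and S_{N/P} = k_N/k_P = (A_N/A_P)·exp[(E_P−E_N)/(RT)].
(E_P−E_N)/(RT) = (102−63.1)×10³/(8.314×492) = 38900/4090 = 9.510.
k_N/k_P = (6.11×10^6/5.22×10^9)·exp(9.510) = 0.001170 × 13492 = 15.8.
Since E_N < E_P, lowering the temperature improves selectivity toward N.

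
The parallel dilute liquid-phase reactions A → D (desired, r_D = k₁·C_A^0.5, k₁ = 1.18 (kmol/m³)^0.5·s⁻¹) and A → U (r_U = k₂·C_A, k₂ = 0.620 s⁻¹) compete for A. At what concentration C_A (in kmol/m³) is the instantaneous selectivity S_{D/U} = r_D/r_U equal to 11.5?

S_{D/U} = (k₁/k₂)·C_A^-0.5 ⇒ C_A = (S·k₂/k₁)^(-2).
= (11.5×0.620/1.18)^(-2) = (6.042)^(-2) = 0.0274 kmol/m³.

0.0274 kmol/m³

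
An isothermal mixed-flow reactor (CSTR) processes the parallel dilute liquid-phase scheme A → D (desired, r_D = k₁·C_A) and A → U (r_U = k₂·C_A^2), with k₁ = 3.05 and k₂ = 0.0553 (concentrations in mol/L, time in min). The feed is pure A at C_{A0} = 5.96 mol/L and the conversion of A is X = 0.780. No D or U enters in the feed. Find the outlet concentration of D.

Exit C_A = C_{A0}(1−X) = 5.96×0.220 = 1.311 mol/L.
Rates in a CSTR are evaluated at the outlet concentration: r_D = 3.05×1.311 = 3.999, r_U = 0.0553×1.311^2 = 0.09507.
Fraction of consumed A going to D: r_D/(r_D+r_U) = 0.9768.
C_D = 0.9768·C_{A0}·X = 0.9768×5.96×0.780 = 4.54 mol/L.

4.54 mol/L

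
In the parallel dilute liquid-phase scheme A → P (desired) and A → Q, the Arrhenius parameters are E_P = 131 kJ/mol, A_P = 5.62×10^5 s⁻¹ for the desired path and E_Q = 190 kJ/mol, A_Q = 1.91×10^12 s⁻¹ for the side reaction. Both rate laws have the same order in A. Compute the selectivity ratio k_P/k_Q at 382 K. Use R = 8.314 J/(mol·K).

34.4

Since both paths have the same order in A, the concentration cancels and S_{P/Q} = k_P/k_Q = (A_P/A_Q)·exp[(E_Q−E_P)/(RT)].
(E_Q−E_P)/(RT) = (190−131)×10³/(8.314×382) = 59000/3176 = 18.58.
k_P/k_Q = (5.62×10^5/1.91×10^12)·exp(18.58) = 2.942×10^-7 × 1.169×10^8 = 34.4.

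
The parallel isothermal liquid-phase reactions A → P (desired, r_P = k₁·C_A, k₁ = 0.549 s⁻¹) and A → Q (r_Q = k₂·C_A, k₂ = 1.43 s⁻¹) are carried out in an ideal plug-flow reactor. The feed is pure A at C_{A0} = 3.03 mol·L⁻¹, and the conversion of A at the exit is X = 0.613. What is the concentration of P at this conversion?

C_A = C_{A0}(1−X) = 1.173 mol·L⁻¹.
Both paths are first order in A, so the instantaneous fraction to P is constant: dC_P/d(−C_A) = k₁/(k₁+k₂) = 0.2774.
C_P = 0.2774·(C_{A0}−C_A) = 0.2774×1.857 = 0.515 mol·L⁻¹.

0.515 mol·L⁻¹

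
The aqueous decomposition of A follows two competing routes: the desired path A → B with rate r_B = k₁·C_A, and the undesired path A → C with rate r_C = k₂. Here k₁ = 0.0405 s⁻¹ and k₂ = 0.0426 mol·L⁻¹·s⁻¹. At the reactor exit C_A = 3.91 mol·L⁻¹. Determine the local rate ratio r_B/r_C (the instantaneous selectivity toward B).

3.72

S_{B/C} = r_B/r_C = (k₁·C_A)/(k₂) = (k₁/k₂)·C_A.
= (0.0405×3.910) / (0.0426) = 0.1584/0.04260 = 3.72.
Since the desired path is higher order in A, keeping C_A high (PFR or concentrated feed) favours B.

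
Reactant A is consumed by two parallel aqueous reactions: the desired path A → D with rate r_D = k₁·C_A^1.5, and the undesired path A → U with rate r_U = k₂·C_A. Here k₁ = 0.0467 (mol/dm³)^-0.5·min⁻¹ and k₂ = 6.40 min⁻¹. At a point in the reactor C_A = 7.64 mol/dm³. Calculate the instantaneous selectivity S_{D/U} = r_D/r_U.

S_{D/U} = r_D/r_U = (k₁·C_A^1.5)/(k₂·C_A) = (k₁/k₂)·C_A^0.5.
= (0.0467×7.640^1.5) / (6.40×7.640) = 0.9862/48.90 = 0.0202.

0.0202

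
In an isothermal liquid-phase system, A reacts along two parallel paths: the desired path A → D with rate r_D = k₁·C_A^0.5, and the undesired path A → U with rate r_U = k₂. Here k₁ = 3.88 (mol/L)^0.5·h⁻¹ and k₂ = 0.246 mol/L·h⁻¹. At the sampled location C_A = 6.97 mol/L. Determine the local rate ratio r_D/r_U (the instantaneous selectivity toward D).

41.6

S_{D/U} = r_D/r_U = (k₁·C_A^0.5)/(k₂) = (k₁/k₂)·C_A^0.5.
= (3.88×6.970^0.5) / (0.246) = 10.24/0.2460 = 41.6.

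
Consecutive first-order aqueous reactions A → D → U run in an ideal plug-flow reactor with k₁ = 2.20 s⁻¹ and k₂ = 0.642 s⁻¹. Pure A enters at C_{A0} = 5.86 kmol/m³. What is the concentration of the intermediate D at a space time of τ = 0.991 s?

For first-order series with pure A initially, C_D(τ) = k₁C_{A0}/(k₂−k₁)·(e^(−k₁τ) − e^(−k₂τ)).
e^(−k₁τ) = e^(−2.20×0.991) = e^(−2.180) = 0.1130; e^(−k₂τ) = e^(−0.6362) = 0.5293.
C_D = 2.20×5.86/(0.642−2.20) × (0.1130−0.5293) = (-8.275)×(-0.4163) = 3.445 kmol/m³.

3.44 kmol/m³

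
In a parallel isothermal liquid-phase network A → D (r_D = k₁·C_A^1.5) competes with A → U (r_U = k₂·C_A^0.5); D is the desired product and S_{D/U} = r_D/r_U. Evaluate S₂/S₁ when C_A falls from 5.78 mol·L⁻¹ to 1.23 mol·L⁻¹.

S_{D/U} = (k₁/k₂)·C_A, so S₂/S₁ = (C_{A,2}/C_{A,1}).
= 1.23/5.78 = 0.213.
Selectivity toward D falls as C_A falls — high-concentration operation is favoured.

0.213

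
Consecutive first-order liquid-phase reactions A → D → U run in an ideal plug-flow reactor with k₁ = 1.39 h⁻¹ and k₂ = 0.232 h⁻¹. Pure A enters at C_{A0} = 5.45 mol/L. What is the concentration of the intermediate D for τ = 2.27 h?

For first-order series with pure A initially, C_D(τ) = k₁C_{A0}/(k₂−k₁)·(e^(−k₁τ) − e^(−k₂τ)).
e^(−k₁τ) = e^(−1.39×2.27) = e^(−3.155) = 0.04263; e^(−k₂τ) = e^(−0.5266) = 0.5906.
C_D = 1.39×5.45/(0.232−1.39) × (0.04263−0.5906) = (-6.542)×(-0.5480) = 3.585 mol/L.

3.58 mol/L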